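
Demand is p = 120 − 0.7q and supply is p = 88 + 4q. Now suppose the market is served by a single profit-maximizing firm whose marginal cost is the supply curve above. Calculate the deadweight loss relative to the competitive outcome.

1.83

Competitive equilibrium: 120 − 0.7q = 88 + 4q → q* = 6.8085, p* = 115.234.
Marginal revenue: MR = 120 − 1.4q. Set MR = MC: 120 − 1.4q = 88 + 4q → q_m = 5.9259.
Price p_m = 120 − 0.7·5.9259 = 115.8519; MC(q_m) = 88 + 4·5.9259 = 111.7036.
Competitive q* = 6.8085, so Δq = 0.8826; wedge = 115.8519 − 111.7036 = 4.1483.
Deadweight loss = ½ × 0.8826 × 4.1483 = 1.83.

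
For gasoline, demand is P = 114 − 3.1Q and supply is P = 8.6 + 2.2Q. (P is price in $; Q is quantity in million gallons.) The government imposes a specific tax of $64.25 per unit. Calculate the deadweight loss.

Competitive equilibrium: 114 − 3.1Q = 8.6 + 2.2Q → Q* = 19.8868, P* = 52.3509.
With the tax, the buyer price exceeds the seller price by 64.25: (114 − 3.1Q) − (8.6 + 2.2Q) = 64.25 → Q' = 7.7642.
ΔQ = 19.8868 − 7.7642 = 12.1226; the wedge equals the tax, 64.25.
The triangle = ½ × 12.1226 × 64.25 = $389.44 million.

$389.44 million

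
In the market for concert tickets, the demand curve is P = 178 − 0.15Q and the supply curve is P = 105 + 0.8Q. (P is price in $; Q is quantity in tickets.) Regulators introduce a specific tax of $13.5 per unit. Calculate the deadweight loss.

Competitive equilibrium: 178 − 0.15Q = 105 + 0.8Q → Q* = 76.8421, P* = 166.4737.
With the tax, the buyer price exceeds the seller price by 13.5: (178 − 0.15Q) − (105 + 0.8Q) = 13.5 → Q' = 62.6316.
ΔQ = 76.8421 − 62.6316 = 14.2105; the wedge equals the tax, 13.5.
Deadweight loss = ½ × 14.2105 × 13.5 = $95.92.

$95.92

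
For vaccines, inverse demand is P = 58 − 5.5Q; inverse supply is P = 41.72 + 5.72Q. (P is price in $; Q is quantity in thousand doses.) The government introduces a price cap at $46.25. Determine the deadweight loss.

Competitive equilibrium: 58 − 5.5Q = 41.72 + 5.72Q → Q* = 1.451, P* = 50.0196.
At the ceiling P = 46.25, quantity supplied = (46.25 − 41.72)/5.72 = 0.792.
Willingness to pay at Q' = 0.792: 58 − 5.5·0.792 = 53.644.
ΔQ = 1.451 − 0.792 = 0.659; wedge = 53.644 − 46.25 = 7.394.
DWL = ½ × 0.659 × 7.394 = $2.44 thousand.

$2.44 thousand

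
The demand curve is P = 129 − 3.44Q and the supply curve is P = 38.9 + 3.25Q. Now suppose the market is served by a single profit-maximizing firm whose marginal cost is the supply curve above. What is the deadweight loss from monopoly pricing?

Competitive equilibrium: 129 − 3.44Q = 38.9 + 3.25Q → Q* = 13.4679, P* = 82.6706.
Marginal revenue: MR = 129 − 6.88Q. Set MR = MC: 129 − 6.88Q = 38.9 + 3.25Q → Q_m = 8.8944.
Price P_m = 129 − 3.44·8.8944 = 98.4033; MC(Q_m) = 38.9 + 3.25·8.8944 = 67.8068.
Competitive Q* = 13.4679, so ΔQ = 4.5735; wedge = 98.4033 − 67.8068 = 30.5965.
Welfare loss = ½ × 4.5735 × 30.5965 = 69.97.

69.97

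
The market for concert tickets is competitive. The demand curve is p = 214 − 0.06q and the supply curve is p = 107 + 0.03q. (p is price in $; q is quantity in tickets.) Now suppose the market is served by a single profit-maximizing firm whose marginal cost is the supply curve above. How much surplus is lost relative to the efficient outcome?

$10176.89

Competitive equilibrium: 214 − 0.06q = 107 + 0.03q → q* = 1188.8889, p* = 142.6667.
Marginal revenue: MR = 214 − 0.12q. Set MR = MC: 214 − 0.12q = 107 + 0.03q → q_m = 713.3333.
Price p_m = 214 − 0.06·713.3333 = 171.2; MC(q_m) = 107 + 0.03·713.3333 = 128.4.
Competitive q* = 1188.8889, so Δq = 475.5556; wedge = 171.2 − 128.4 = 42.8.
DWL = ½ × 475.5556 × 42.8 = $10176.89.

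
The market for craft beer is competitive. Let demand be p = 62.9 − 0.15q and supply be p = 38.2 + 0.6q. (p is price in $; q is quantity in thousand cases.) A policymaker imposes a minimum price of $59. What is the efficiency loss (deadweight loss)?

$18.03 thousand

Competitive equilibrium: 62.9 − 0.15q = 38.2 + 0.6q → q* = 32.9333, p* = 57.96.
At the floor p = 59, quantity demanded = (62.9 − 59)/0.15 = 26.
Sellers' marginal cost at q' = 26: 38.2 + 0.6·26 = 53.8.
Δq = 32.9333 − 26 = 6.9333; wedge = 59 − 53.8 = 5.2.
Deadweight loss = ½ × 6.9333 × 5.2 = $18.03 thousand.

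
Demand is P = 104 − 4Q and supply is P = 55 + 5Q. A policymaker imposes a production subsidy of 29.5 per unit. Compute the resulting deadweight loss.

Competitive equilibrium: 104 − 4Q = 55 + 5Q → Q* = 5.4444, P* = 82.2222.
The subsidy lowers effective supply by 29.5: P = 25.5 + 5Q.
New quantity: 104 − 4Q = 25.5 + 5Q → Q' = 8.7222.
Overproduction ΔQ = 8.7222 − 5.4444 = 3.2778; wedge = subsidy = 29.5.
Deadweight loss = ½ × 3.2778 × 29.5 = 48.35.

48.35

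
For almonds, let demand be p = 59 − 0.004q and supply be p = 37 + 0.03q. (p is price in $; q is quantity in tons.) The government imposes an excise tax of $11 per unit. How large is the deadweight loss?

$1779.41

Competitive equilibrium: 59 − 0.004q = 37 + 0.03q → q* = 647.0588, p* = 56.4118.
With the tax, the buyer price exceeds the seller price by 11: (59 − 0.004q) − (37 + 0.03q) = 11 → q' = 323.5294.
Δq = 647.0588 − 323.5294 = 323.5294; the wedge equals the tax, 11.
DWL = ½ × 323.5294 × 11 = $1779.41.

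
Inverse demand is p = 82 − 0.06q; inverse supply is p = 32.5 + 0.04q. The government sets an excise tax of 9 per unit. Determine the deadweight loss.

Competitive equilibrium: 82 − 0.06q = 32.5 + 0.04q → q* = 495, p* = 52.3.
With the tax, the buyer price exceeds the seller price by 9: (82 − 0.06q) − (32.5 + 0.04q) = 9 → q' = 405.
Δq = 495 − 405 = 90; the wedge equals the tax, 9.
Deadweight loss = ½ × 90 × 9 = 405.

405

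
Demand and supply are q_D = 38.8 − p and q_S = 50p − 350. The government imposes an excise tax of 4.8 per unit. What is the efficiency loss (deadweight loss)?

In inverse form: demand p = 38.8 − q, supply p = 7 + 0.02q.
Competitive equilibrium: 38.8 − q = 7 + 0.02q → q* = 31.1765, p* = 7.6235.
With the tax, the buyer price exceeds the seller price by 4.8: (38.8 − q) − (7 + 0.02q) = 4.8 → q' = 26.4706.
Δq = 31.1765 − 26.4706 = 4.7059; the wedge equals the tax, 4.8.
Deadweight loss = ½ × 4.7059 × 4.8 = 11.29.

11.29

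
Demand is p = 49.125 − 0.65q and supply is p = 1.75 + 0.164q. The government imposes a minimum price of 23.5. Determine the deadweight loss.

Competitive equilibrium: 49.125 − 0.65q = 1.75 + 0.164q → q* = 58.2002, p* = 11.2948.
At the floor p = 23.5, quantity demanded = (49.125 − 23.5)/0.65 = 39.4231.
Sellers' marginal cost at q' = 39.4231: 1.75 + 0.164·39.4231 = 8.2154.
Δq = 58.2002 − 39.4231 = 18.7771; wedge = 23.5 − 8.2154 = 15.2846.
Welfare loss = ½ × 18.7771 × 15.2846 = 143.50.

143.50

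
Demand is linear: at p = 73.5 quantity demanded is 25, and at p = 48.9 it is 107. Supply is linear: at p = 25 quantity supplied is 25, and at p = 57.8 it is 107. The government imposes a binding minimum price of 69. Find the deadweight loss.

1031.43

Demand slope = (48.9 − 73.5)/(107 − 25) = −0.3, so p = 81 − 0.3q.
Supply slope = (57.8 − 25)/(107 − 25) = 0.4, so p = 15 + 0.4q.
Competitive equilibrium: 81 − 0.3q = 15 + 0.4q → q* = 94.2857, p* = 52.7143.
At the floor p = 69, quantity demanded = (81 − 69)/0.3 = 40.
Sellers' marginal cost at q' = 40: 15 + 0.4·40 = 31.
Δq = 94.2857 − 40 = 54.2857; wedge = 69 − 31 = 38.
The triangle = ½ × 54.2857 × 38 = 1031.43.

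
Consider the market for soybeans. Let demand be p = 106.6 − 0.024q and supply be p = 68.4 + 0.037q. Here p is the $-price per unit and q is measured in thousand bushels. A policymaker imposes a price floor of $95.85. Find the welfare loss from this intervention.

Competitive equilibrium: 106.6 − 0.024q = 68.4 + 0.037q → q* = 626.2295, p* = 91.5705.
At the floor p = 95.85, quantity demanded = (106.6 − 95.85)/0.024 = 447.9167.
Sellers' marginal cost at q' = 447.9167: 68.4 + 0.037·447.9167 = 84.9729.
Δq = 626.2295 − 447.9167 = 178.3128; wedge = 95.85 − 84.9729 = 10.8771.
Welfare loss = ½ × 178.3128 × 10.8771 = $969.76 thousand.

$969.76 thousand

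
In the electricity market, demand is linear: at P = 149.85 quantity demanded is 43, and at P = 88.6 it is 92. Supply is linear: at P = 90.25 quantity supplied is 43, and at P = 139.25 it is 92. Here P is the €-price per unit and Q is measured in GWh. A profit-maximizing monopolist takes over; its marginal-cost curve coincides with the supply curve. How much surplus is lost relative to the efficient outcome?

€692.89

Demand slope = (88.6 − 149.85)/(92 − 43) = −1.25, so P = 203.6 − 1.25Q.
Supply slope = (139.25 − 90.25)/(92 − 43) = 1, so P = 47.25 + Q.
Competitive equilibrium: 203.6 − 1.25Q = 47.25 + Q → Q* = 69.48889, P* = 116.73889.
Marginal revenue: MR = 203.6 − 2.5Q. Set MR = MC: 203.6 − 2.5Q = 47.25 + Q → Q_m = 44.67143.
Price P_m = 203.6 − 1.25·44.67143 = 147.76071; MC(Q_m) = 47.25 + 1·44.67143 = 91.92143.
Competitive Q* = 69.48889, so ΔQ = 24.81746; wedge = 147.76071 − 91.92143 = 55.83928.
Welfare loss = ½ × 24.81746 × 55.83928 = €692.89.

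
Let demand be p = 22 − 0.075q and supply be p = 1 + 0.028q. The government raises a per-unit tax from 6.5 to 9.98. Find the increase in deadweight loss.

278.40

Competitive equilibrium: 22 − 0.075q = 1 + 0.028q → q* = 203.8835, p* = 6.7087.
For a per-unit tax t: Δq = t/0.103, so DWL = ½·t·(t/0.103) = t²/0.206.
At t = 6.5: DWL = 205.097. At t = 9.98: DWL = 483.497.
Increase = 483.497 − 205.097 = 278.40.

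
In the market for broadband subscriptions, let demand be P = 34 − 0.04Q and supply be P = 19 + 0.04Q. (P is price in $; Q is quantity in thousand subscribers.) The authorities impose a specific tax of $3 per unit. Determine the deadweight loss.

Competitive equilibrium: 34 − 0.04Q = 19 + 0.04Q → Q* = 187.5, P* = 26.5.
With the tax, the buyer price exceeds the seller price by 3: (34 − 0.04Q) − (19 + 0.04Q) = 3 → Q' = 150.
ΔQ = 187.5 − 150 = 37.5; the wedge equals the tax, 3.
Deadweight loss = ½ × 37.5 × 3 = $56.25 thousand.

$56.25 thousand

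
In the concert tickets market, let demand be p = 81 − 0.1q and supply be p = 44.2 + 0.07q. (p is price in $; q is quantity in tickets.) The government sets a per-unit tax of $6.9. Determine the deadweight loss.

$140.03

Competitive equilibrium: 81 − 0.1q = 44.2 + 0.07q → q* = 216.4706, p* = 59.3529.
With the tax, the buyer price exceeds the seller price by 6.9: (81 − 0.1q) − (44.2 + 0.07q) = 6.9 → q' = 175.8824.
Δq = 216.4706 − 175.8824 = 40.5882; the wedge equals the tax, 6.9.
Welfare loss = ½ × 40.5882 × 6.9 = $140.03.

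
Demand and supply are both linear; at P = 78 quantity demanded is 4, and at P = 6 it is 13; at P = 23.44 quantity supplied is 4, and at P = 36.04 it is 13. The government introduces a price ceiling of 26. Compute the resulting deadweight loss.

74.29

Demand slope = (6 − 78)/(13 − 4) = −8, so P = 110 − 8Q.
Supply slope = (36.04 − 23.44)/(13 − 4) = 1.4, so P = 17.84 + 1.4Q.
Competitive equilibrium: 110 − 8Q = 17.84 + 1.4Q → Q* = 9.8043, P* = 31.566.
At the ceiling P = 26, quantity supplied = (26 − 17.84)/1.4 = 5.8286.
Willingness to pay at Q' = 5.8286: 110 − 8·5.8286 = 63.3712.
ΔQ = 9.8043 − 5.8286 = 3.9757; wedge = 63.3712 − 26 = 37.3712.
The triangle = ½ × 3.9757 × 37.3712 = 74.29.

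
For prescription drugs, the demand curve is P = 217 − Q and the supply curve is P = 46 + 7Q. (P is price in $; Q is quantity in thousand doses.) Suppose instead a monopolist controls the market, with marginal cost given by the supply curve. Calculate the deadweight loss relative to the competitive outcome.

$22.56 thousand

Competitive equilibrium: 217 − Q = 46 + 7Q → Q* = 21.375, P* = 195.625.
Marginal revenue: MR = 217 − 2Q. Set MR = MC: 217 − 2Q = 46 + 7Q → Q_m = 19.
Price P_m = 217 − 1·19 = 198; MC(Q_m) = 46 + 7·19 = 179.
Competitive Q* = 21.375, so ΔQ = 2.375; wedge = 198 − 179 = 19.
Deadweight loss = ½ × 2.375 × 19 = $22.56 thousand.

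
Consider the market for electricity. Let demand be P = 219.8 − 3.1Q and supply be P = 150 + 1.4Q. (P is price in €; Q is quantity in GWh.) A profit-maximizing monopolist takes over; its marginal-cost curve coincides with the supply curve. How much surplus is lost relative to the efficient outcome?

Competitive equilibrium: 219.8 − 3.1Q = 150 + 1.4Q → Q* = 15.5111, P* = 171.7156.
Marginal revenue: MR = 219.8 − 6.2Q. Set MR = MC: 219.8 − 6.2Q = 150 + 1.4Q → Q_m = 9.1842.
Price P_m = 219.8 − 3.1·9.1842 = 191.329; MC(Q_m) = 150 + 1.4·9.1842 = 162.8579.
Competitive Q* = 15.5111, so ΔQ = 6.3269; wedge = 191.329 − 162.8579 = 28.4711.
DWL = ½ × 6.3269 × 28.4711 = €90.07.

€90.07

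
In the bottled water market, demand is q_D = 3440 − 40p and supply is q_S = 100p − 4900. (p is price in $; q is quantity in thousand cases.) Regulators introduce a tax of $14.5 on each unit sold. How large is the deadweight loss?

$3003.57 thousand

In inverse form: demand p = 86 − 0.025q, supply p = 49 + 0.01q.
Competitive equilibrium: 86 − 0.025q = 49 + 0.01q → q* = 1057.1429, p* = 59.5714.
With the tax, the buyer price exceeds the seller price by 14.5: (86 − 0.025q) − (49 + 0.01q) = 14.5 → q' = 642.8571.
Δq = 1057.1429 − 642.8571 = 414.2858; the wedge equals the tax, 14.5.
DWL = ½ × 414.2858 × 14.5 = $3003.57 thousand.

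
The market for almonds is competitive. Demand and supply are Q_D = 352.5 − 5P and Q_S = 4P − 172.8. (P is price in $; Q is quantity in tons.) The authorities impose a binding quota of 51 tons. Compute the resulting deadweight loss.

$21.025

In inverse form: demand P = 70.5 − 0.2Q, supply P = 43.2 + 0.25Q.
Competitive equilibrium: 70.5 − 0.2Q = 43.2 + 0.25Q → Q* = 60.6667, P* = 58.3667.
At Q = 51: demand price = 70.5 − 0.2·51 = 60.3; supply price = 43.2 + 0.25·51 = 55.95.
ΔQ = 60.6667 − 51 = 9.6667; wedge = 60.3 − 55.95 = 4.35.
The triangle = ½ × 9.6667 × 4.35 = $21.025.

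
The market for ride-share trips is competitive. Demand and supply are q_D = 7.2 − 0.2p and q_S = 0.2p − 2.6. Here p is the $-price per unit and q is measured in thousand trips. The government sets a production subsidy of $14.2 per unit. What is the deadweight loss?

$10.082 thousand

In inverse form: demand p = 36 − 5q, supply p = 13 + 5q.
Competitive equilibrium: 36 − 5q = 13 + 5q → q* = 2.3, p* = 24.5.
The subsidy lowers effective supply by 14.2: p = 5q − 1.2.
New quantity: 36 − 5q = 5q − 1.2 → q' = 3.72.
Overproduction Δq = 3.72 − 2.3 = 1.42; wedge = subsidy = 14.2.
Welfare loss = ½ × 1.42 × 14.2 = $10.082 thousand.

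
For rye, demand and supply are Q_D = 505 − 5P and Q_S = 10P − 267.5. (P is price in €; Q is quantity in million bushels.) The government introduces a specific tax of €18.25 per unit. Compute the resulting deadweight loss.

In inverse form: demand P = 101 − 0.2Q, supply P = 26.75 + 0.1Q.
Competitive equilibrium: 101 − 0.2Q = 26.75 + 0.1Q → Q* = 247.5, P* = 51.5.
With the tax, the buyer price exceeds the seller price by 18.25: (101 − 0.2Q) − (26.75 + 0.1Q) = 18.25 → Q' = 186.6667.
ΔQ = 247.5 − 186.6667 = 60.8333; the wedge equals the tax, 18.25.
Deadweight loss = ½ × 60.8333 × 18.25 = €555.10 million.

€555.10 million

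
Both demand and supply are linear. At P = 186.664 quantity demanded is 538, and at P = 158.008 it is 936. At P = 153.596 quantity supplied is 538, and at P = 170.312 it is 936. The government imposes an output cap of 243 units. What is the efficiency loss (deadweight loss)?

19511.51

Demand slope = (158.008 − 186.664)/(936 − 538) = −0.072, so P = 225.4 − 0.072Q.
Supply slope = (170.312 − 153.596)/(936 − 538) = 0.042, so P = 131 + 0.042Q.
Competitive equilibrium: 225.4 − 0.072Q = 131 + 0.042Q → Q* = 828.0702, P* = 165.7789.
At Q = 243: demand price = 225.4 − 0.072·243 = 207.904; supply price = 131 + 0.042·243 = 141.206.
ΔQ = 828.0702 − 243 = 585.0702; wedge = 207.904 − 141.206 = 66.698.
DWL = ½ × 585.0702 × 66.698 = 19511.51.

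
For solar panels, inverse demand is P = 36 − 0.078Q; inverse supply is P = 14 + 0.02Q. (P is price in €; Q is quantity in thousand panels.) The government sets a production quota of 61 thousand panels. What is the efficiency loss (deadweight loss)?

€1309.72 thousand

Competitive equilibrium: 36 − 0.078Q = 14 + 0.02Q → Q* = 224.4898, P* = 18.4898.
At Q = 61: demand price = 36 − 0.078·61 = 31.242; supply price = 14 + 0.02·61 = 15.22.
ΔQ = 224.4898 − 61 = 163.4898; wedge = 31.242 − 15.22 = 16.022.
DWL = ½ × 163.4898 × 16.022 = €1309.72 thousand.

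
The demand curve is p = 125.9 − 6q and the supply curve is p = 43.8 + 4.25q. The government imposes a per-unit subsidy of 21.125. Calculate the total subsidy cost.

212.74

Competitive equilibrium: 125.9 − 6q = 43.8 + 4.25q → q* = 8.0098, p* = 77.8415.
The subsidy lowers effective supply by 21.125: p = 22.675 + 4.25q.
New quantity: 125.9 − 6q = 22.675 + 4.25q → q' = 10.0707.
Total subsidy cost = 21.125 × 10.0707 = 212.74.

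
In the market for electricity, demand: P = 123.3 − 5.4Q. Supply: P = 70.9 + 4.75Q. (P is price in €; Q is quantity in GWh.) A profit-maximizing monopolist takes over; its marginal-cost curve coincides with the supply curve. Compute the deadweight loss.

€16.31

Competitive equilibrium: 123.3 − 5.4Q = 70.9 + 4.75Q → Q* = 5.1626, P* = 95.4222.
Marginal revenue: MR = 123.3 − 10.8Q. Set MR = MC: 123.3 − 10.8Q = 70.9 + 4.75Q → Q_m = 3.3698.
Price P_m = 123.3 − 5.4·3.3698 = 105.1031; MC(Q_m) = 70.9 + 4.75·3.3698 = 86.9066.
Competitive Q* = 5.1626, so ΔQ = 1.7928; wedge = 105.1031 − 86.9066 = 18.1965.
The triangle = ½ × 1.7928 × 18.1965 = €16.31.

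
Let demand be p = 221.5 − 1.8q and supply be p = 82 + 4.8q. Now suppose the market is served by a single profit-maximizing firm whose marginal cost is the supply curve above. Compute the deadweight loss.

Competitive equilibrium: 221.5 − 1.8q = 82 + 4.8q → q* = 21.1364, p* = 183.4545.
Marginal revenue: MR = 221.5 − 3.6q. Set MR = MC: 221.5 − 3.6q = 82 + 4.8q → q_m = 16.6071.
Price p_m = 221.5 − 1.8·16.6071 = 191.6072; MC(q_m) = 82 + 4.8·16.6071 = 161.7141.
Competitive q* = 21.1364, so Δq = 4.5293; wedge = 191.6072 − 161.7141 = 29.8931.
Deadweight loss = ½ × 4.5293 × 29.8931 = 67.70.

67.70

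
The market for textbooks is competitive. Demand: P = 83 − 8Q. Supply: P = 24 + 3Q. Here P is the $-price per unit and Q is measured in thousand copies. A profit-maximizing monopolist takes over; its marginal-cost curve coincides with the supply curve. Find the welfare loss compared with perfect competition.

Competitive equilibrium: 83 − 8Q = 24 + 3Q → Q* = 5.3636, P* = 40.0909.
Marginal revenue: MR = 83 − 16Q. Set MR = MC: 83 − 16Q = 24 + 3Q → Q_m = 3.1053.
Price P_m = 83 − 8·3.1053 = 58.1576; MC(Q_m) = 24 + 3·3.1053 = 33.3159.
Competitive Q* = 5.3636, so ΔQ = 2.2583; wedge = 58.1576 − 33.3159 = 24.8417.
Deadweight loss = ½ × 2.2583 × 24.8417 = $28.05 thousand.

$28.05 thousand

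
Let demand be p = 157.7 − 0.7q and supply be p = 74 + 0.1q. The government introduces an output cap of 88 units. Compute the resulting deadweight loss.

Competitive equilibrium: 157.7 − 0.7q = 74 + 0.1q → q* = 104.625, p* = 84.4625.
At q = 88: demand price = 157.7 − 0.7·88 = 96.1; supply price = 74 + 0.1·88 = 82.8.
Δq = 104.625 − 88 = 16.625; wedge = 96.1 − 82.8 = 13.3.
DWL = ½ × 16.625 × 13.3 = 110.56.

110.56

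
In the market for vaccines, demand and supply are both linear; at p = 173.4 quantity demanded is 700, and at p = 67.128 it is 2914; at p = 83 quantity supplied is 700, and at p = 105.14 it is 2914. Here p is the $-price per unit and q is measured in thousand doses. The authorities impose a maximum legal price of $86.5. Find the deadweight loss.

Demand slope = (67.128 − 173.4)/(2914 − 700) = −0.048, so p = 207 − 0.048q.
Supply slope = (105.14 − 83)/(2914 − 700) = 0.01, so p = 76 + 0.01q.
Competitive equilibrium: 207 − 0.048q = 76 + 0.01q → q* = 2258.6207, p* = 98.5862.
At the ceiling p = 86.5, quantity supplied = (86.5 − 76)/0.01 = 1050.
Willingness to pay at q' = 1050: 207 − 0.048·1050 = 156.6.
Δq = 2258.6207 − 1050 = 1208.6207; wedge = 156.6 − 86.5 = 70.1.
The triangle = ½ × 1208.6207 × 70.1 = $42362.16 thousand.

$42362.16 thousand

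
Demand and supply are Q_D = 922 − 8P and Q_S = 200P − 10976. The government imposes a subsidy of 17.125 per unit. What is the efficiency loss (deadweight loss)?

1127.94

In inverse form: demand P = 115.25 − 0.125Q, supply P = 54.88 + 0.005Q.
Competitive equilibrium: 115.25 − 0.125Q = 54.88 + 0.005Q → Q* = 464.3846, P* = 57.2019.
The subsidy lowers effective supply by 17.125: P = 37.755 + 0.005Q.
New quantity: 115.25 − 0.125Q = 37.755 + 0.005Q → Q' = 596.1154.
Overproduction ΔQ = 596.1154 − 464.3846 = 131.7308; wedge = subsidy = 17.125.
The triangle = ½ × 131.7308 × 17.125 = 1127.94.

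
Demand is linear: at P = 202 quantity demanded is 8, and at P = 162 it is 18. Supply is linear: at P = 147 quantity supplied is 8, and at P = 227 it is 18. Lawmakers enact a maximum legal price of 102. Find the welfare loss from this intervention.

Demand slope = (162 − 202)/(18 − 8) = −4, so P = 234 − 4Q.
Supply slope = (227 − 147)/(18 − 8) = 8, so P = 83 + 8Q.
Competitive equilibrium: 234 − 4Q = 83 + 8Q → Q* = 12.5833, P* = 183.6667.
At the ceiling P = 102, quantity supplied = (102 − 83)/8 = 2.375.
Willingness to pay at Q' = 2.375: 234 − 4·2.375 = 224.5.
ΔQ = 12.5833 − 2.375 = 10.2083; wedge = 224.5 − 102 = 122.5.
DWL = ½ × 10.2083 × 122.5 = 625.26.

625.26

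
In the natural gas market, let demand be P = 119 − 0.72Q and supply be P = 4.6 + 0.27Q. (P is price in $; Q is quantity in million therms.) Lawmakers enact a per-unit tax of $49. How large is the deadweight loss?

$1212.63 million

Competitive equilibrium: 119 − 0.72Q = 4.6 + 0.27Q → Q* = 115.5556, P* = 35.8.
With the tax, the buyer price exceeds the seller price by 49: (119 − 0.72Q) − (4.6 + 0.27Q) = 49 → Q' = 66.0606.
ΔQ = 115.5556 − 66.0606 = 49.495; the wedge equals the tax, 49.
DWL = ½ × 49.495 × 49 = $1212.63 million.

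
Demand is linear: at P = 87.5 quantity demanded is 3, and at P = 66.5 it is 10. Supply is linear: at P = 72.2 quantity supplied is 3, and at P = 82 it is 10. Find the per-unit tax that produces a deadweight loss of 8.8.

8.8

Demand slope = (66.5 − 87.5)/(10 − 3) = −3, so P = 96.5 − 3Q.
Supply slope = (82 − 72.2)/(10 − 3) = 1.4, so P = 68 + 1.4Q.
Competitive equilibrium: 96.5 − 3Q = 68 + 1.4Q → Q* = 6.4773, P* = 77.0682.
A tax t gives ΔQ = t/4.4 and wedge t, so DWL = t²/8.8.
t²/8.8 = 8.8 → t² = 77.44 → t = 8.8.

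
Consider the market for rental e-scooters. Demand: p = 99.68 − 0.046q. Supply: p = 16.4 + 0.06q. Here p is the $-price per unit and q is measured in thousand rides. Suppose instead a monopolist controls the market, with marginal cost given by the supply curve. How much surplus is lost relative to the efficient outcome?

Competitive equilibrium: 99.68 − 0.046q = 16.4 + 0.06q → q* = 785.6604, p* = 63.5396.
Marginal revenue: MR = 99.68 − 0.092q. Set MR = MC: 99.68 − 0.092q = 16.4 + 0.06q → q_m = 547.8947.
Price p_m = 99.68 − 0.046·547.8947 = 74.4768; MC(q_m) = 16.4 + 0.06·547.8947 = 49.2737.
Competitive q* = 785.6604, so Δq = 237.7657; wedge = 74.4768 − 49.2737 = 25.2031.
Deadweight loss = ½ × 237.7657 × 25.2031 = $2996.22 thousand.

$2996.22 thousand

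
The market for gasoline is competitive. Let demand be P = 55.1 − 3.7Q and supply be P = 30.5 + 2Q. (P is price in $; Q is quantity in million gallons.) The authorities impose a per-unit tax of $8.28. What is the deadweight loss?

Competitive equilibrium: 55.1 − 3.7Q = 30.5 + 2Q → Q* = 4.3158, P* = 39.1316.
With the tax, the buyer price exceeds the seller price by 8.28: (55.1 − 3.7Q) − (30.5 + 2Q) = 8.28 → Q' = 2.8632.
ΔQ = 4.3158 − 2.8632 = 1.4526; the wedge equals the tax, 8.28.
Welfare loss = ½ × 1.4526 × 8.28 = $6.01 million.

$6.01 million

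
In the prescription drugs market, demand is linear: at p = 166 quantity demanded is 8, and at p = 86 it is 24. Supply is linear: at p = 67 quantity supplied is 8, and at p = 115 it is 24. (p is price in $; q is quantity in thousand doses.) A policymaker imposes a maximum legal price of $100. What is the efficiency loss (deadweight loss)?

Demand slope = (86 − 166)/(24 − 8) = −5, so p = 206 − 5q.
Supply slope = (115 − 67)/(24 − 8) = 3, so p = 43 + 3q.
Competitive equilibrium: 206 − 5q = 43 + 3q → q* = 20.375, p* = 104.125.
At the ceiling p = 100, quantity supplied = (100 − 43)/3 = 19.
Willingness to pay at q' = 19: 206 − 5·19 = 111.
Δq = 20.375 − 19 = 1.375; wedge = 111 − 100 = 11.
DWL = ½ × 1.375 × 11 = $7.56 thousand.

$7.56 thousand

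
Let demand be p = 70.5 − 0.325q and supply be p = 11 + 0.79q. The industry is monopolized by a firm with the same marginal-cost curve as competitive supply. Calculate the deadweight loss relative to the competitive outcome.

80.87

Competitive equilibrium: 70.5 − 0.325q = 11 + 0.79q → q* = 53.3632, p* = 53.157.
Marginal revenue: MR = 70.5 − 0.65q. Set MR = MC: 70.5 − 0.65q = 11 + 0.79q → q_m = 41.3194.
Price p_m = 70.5 − 0.325·41.3194 = 57.0712; MC(q_m) = 11 + 0.79·41.3194 = 43.6423.
Competitive q* = 53.3632, so Δq = 12.0438; wedge = 57.0712 − 43.6423 = 13.4289.
DWL = ½ × 12.0438 × 13.4289 = 80.87.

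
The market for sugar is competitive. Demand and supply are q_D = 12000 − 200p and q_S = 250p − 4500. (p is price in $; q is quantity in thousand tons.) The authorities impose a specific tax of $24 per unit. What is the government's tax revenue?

In inverse form: demand p = 60 − 0.005q, supply p = 18 + 0.004q.
Competitive equilibrium: 60 − 0.005q = 18 + 0.004q → q* = 4666.6667, p* = 36.6667.
With the tax, the buyer price exceeds the seller price by 24: (60 − 0.005q) − (18 + 0.004q) = 24 → q' = 2000.
Tax revenue = 24 × 2000 = $48000 thousand.

$48000 thousand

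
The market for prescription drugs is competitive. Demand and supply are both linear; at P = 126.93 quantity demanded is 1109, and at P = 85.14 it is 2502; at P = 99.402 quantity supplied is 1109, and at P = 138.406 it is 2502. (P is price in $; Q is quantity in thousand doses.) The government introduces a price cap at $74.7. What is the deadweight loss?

Demand slope = (85.14 − 126.93)/(2502 − 1109) = −0.03, so P = 160.2 − 0.03Q.
Supply slope = (138.406 − 99.402)/(2502 − 1109) = 0.028, so P = 68.35 + 0.028Q.
Competitive equilibrium: 160.2 − 0.03Q = 68.35 + 0.028Q → Q* = 1583.62069, P* = 112.69138.
At the ceiling P = 74.7, quantity supplied = (74.7 − 68.35)/0.028 = 226.78571.
Willingness to pay at Q' = 226.78571: 160.2 − 0.03·226.78571 = 153.39643.
ΔQ = 1583.62069 − 226.78571 = 1356.83498; wedge = 153.39643 − 74.7 = 78.69643.
Deadweight loss = ½ × 1356.83498 × 78.69643 = $53389.03 thousand.

$53389.03 thousand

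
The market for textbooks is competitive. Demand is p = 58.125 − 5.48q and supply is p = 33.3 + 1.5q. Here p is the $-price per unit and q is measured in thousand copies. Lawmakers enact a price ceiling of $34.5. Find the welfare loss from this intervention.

$26.52 thousand

Competitive equilibrium: 58.125 − 5.48q = 33.3 + 1.5q → q* = 3.5566, p* = 38.6349.
At the ceiling p = 34.5, quantity supplied = (34.5 − 33.3)/1.5 = 0.8.
Willingness to pay at q' = 0.8: 58.125 − 5.48·0.8 = 53.741.
Δq = 3.5566 − 0.8 = 2.7566; wedge = 53.741 − 34.5 = 19.241.
Welfare loss = ½ × 2.7566 × 19.241 = $26.52 thousand.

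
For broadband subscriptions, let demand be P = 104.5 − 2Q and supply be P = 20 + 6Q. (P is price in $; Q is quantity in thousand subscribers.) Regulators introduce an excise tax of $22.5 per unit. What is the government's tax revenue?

$174.375 thousand

Competitive equilibrium: 104.5 − 2Q = 20 + 6Q → Q* = 10.5625, P* = 83.375.
With the tax, the buyer price exceeds the seller price by 22.5: (104.5 − 2Q) − (20 + 6Q) = 22.5 → Q' = 7.75.
Tax revenue = 22.5 × 7.75 = $174.375 thousand.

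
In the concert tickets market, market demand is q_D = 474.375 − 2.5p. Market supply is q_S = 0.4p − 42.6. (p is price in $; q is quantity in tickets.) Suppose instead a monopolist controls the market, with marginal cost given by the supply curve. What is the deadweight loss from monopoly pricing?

In inverse form: demand p = 189.75 − 0.4q, supply p = 106.5 + 2.5q.
Competitive equilibrium: 189.75 − 0.4q = 106.5 + 2.5q → q* = 28.7069, p* = 178.2672.
Marginal revenue: MR = 189.75 − 0.8q. Set MR = MC: 189.75 − 0.8q = 106.5 + 2.5q → q_m = 25.2273.
Price p_m = 189.75 − 0.4·25.2273 = 179.6591; MC(q_m) = 106.5 + 2.5·25.2273 = 169.5683.
Competitive q* = 28.7069, so Δq = 3.4796; wedge = 179.6591 − 169.5683 = 10.0908.
The triangle = ½ × 3.4796 × 10.0908 = $17.56.

$17.56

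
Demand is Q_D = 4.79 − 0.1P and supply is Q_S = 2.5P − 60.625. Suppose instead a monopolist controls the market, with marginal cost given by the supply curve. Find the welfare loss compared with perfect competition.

6.46

In inverse form: demand P = 47.9 − 10Q, supply P = 24.25 + 0.4Q.
Competitive equilibrium: 47.9 − 10Q = 24.25 + 0.4Q → Q* = 2.274, P* = 25.1596.
Marginal revenue: MR = 47.9 − 20Q. Set MR = MC: 47.9 − 20Q = 24.25 + 0.4Q → Q_m = 1.1593.
Price P_m = 47.9 − 10·1.1593 = 36.307; MC(Q_m) = 24.25 + 0.4·1.1593 = 24.7137.
Competitive Q* = 2.274, so ΔQ = 1.1147; wedge = 36.307 − 24.7137 = 11.5933.
The triangle = ½ × 1.1147 × 11.5933 = 6.46.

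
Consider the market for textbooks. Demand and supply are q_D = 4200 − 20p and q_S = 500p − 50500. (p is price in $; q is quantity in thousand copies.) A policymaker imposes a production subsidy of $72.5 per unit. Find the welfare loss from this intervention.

In inverse form: demand p = 210 − 0.05q, supply p = 101 + 0.002q.
Competitive equilibrium: 210 − 0.05q = 101 + 0.002q → q* = 2096.1538, p* = 105.1923.
The subsidy lowers effective supply by 72.5: p = 28.5 + 0.002q.
New quantity: 210 − 0.05q = 28.5 + 0.002q → q' = 3490.3846.
Overproduction Δq = 3490.3846 − 2096.1538 = 1394.2308; wedge = subsidy = 72.5.
The triangle = ½ × 1394.2308 × 72.5 = $50540.87 thousand.

$50540.87 thousand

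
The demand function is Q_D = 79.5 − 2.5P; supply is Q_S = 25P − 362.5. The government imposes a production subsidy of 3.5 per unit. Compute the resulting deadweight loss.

In inverse form: demand P = 31.8 − 0.4Q, supply P = 14.5 + 0.04Q.
Competitive equilibrium: 31.8 − 0.4Q = 14.5 + 0.04Q → Q* = 39.3182, P* = 16.0727.
The subsidy lowers effective supply by 3.5: P = 11 + 0.04Q.
New quantity: 31.8 − 0.4Q = 11 + 0.04Q → Q' = 47.2727.
Overproduction ΔQ = 47.2727 − 39.3182 = 7.9545; wedge = subsidy = 3.5.
DWL = ½ × 7.9545 × 3.5 = 13.92.

13.92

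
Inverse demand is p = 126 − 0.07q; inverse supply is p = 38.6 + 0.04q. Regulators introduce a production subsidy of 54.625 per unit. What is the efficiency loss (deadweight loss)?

13563.14

Competitive equilibrium: 126 − 0.07q = 38.6 + 0.04q → q* = 794.5455, p* = 70.3818.
The subsidy lowers effective supply by 54.625: p = 0.04q − 16.025.
New quantity: 126 − 0.07q = 0.04q − 16.025 → q' = 1291.1364.
Overproduction Δq = 1291.1364 − 794.5455 = 496.5909; wedge = subsidy = 54.625.
Welfare loss = ½ × 496.5909 × 54.625 = 13563.14.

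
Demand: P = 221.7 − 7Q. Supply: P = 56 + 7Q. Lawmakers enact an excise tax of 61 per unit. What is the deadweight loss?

Competitive equilibrium: 221.7 − 7Q = 56 + 7Q → Q* = 11.8357, P* = 138.85.
With the tax, the buyer price exceeds the seller price by 61: (221.7 − 7Q) − (56 + 7Q) = 61 → Q' = 7.4786.
ΔQ = 11.8357 − 7.4786 = 4.3571; the wedge equals the tax, 61.
Deadweight loss = ½ × 4.3571 × 61 = 132.89.

132.89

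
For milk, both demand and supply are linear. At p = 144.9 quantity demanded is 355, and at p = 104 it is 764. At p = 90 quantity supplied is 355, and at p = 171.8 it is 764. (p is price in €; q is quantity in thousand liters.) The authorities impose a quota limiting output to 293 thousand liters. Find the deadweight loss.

€9003.75 thousand

Demand slope = (104 − 144.9)/(764 − 355) = −0.1, so p = 180.4 − 0.1q.
Supply slope = (171.8 − 90)/(764 − 355) = 0.2, so p = 19 + 0.2q.
Competitive equilibrium: 180.4 − 0.1q = 19 + 0.2q → q* = 538, p* = 126.6.
At q = 293: demand price = 180.4 − 0.1·293 = 151.1; supply price = 19 + 0.2·293 = 77.6.
Δq = 538 − 293 = 245; wedge = 151.1 − 77.6 = 73.5.
Deadweight loss = ½ × 245 × 73.5 = €9003.75 thousand.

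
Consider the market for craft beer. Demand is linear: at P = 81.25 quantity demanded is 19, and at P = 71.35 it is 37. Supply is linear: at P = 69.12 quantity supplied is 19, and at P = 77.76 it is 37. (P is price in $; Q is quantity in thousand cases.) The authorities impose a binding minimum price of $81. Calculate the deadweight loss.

$66.02 thousand

Demand slope = (71.35 − 81.25)/(37 − 19) = −0.55, so P = 91.7 − 0.55Q.
Supply slope = (77.76 − 69.12)/(37 − 19) = 0.48, so P = 60 + 0.48Q.
Competitive equilibrium: 91.7 − 0.55Q = 60 + 0.48Q → Q* = 30.7767, P* = 74.7728.
At the floor P = 81, quantity demanded = (91.7 − 81)/0.55 = 19.4545.
Sellers' marginal cost at Q' = 19.4545: 60 + 0.48·19.4545 = 69.3382.
ΔQ = 30.7767 − 19.4545 = 11.3222; wedge = 81 − 69.3382 = 11.6618.
Deadweight loss = ½ × 11.3222 × 11.6618 = $66.02 thousand.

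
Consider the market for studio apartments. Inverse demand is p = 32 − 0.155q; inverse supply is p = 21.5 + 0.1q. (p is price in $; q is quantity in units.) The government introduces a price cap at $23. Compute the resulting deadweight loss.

Competitive equilibrium: 32 − 0.155q = 21.5 + 0.1q → q* = 41.1765, p* = 25.6176.
At the ceiling p = 23, quantity supplied = (23 − 21.5)/0.1 = 15.
Willingness to pay at q' = 15: 32 − 0.155·15 = 29.675.
Δq = 41.1765 − 15 = 26.1765; wedge = 29.675 − 23 = 6.675.
Deadweight loss = ½ × 26.1765 × 6.675 = $87.36.

$87.36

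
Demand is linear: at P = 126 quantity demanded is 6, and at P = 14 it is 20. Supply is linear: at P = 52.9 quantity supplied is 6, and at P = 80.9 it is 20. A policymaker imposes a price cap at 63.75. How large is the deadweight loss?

Demand slope = (14 − 126)/(20 − 6) = −8, so P = 174 − 8Q.
Supply slope = (80.9 − 52.9)/(20 − 6) = 2, so P = 40.9 + 2Q.
Competitive equilibrium: 174 − 8Q = 40.9 + 2Q → Q* = 13.31, P* = 67.52.
At the ceiling P = 63.75, quantity supplied = (63.75 − 40.9)/2 = 11.425.
Willingness to pay at Q' = 11.425: 174 − 8·11.425 = 82.6.
ΔQ = 13.31 − 11.425 = 1.885; wedge = 82.6 − 63.75 = 18.85.
The triangle = ½ × 1.885 × 18.85 = 17.77.

17.77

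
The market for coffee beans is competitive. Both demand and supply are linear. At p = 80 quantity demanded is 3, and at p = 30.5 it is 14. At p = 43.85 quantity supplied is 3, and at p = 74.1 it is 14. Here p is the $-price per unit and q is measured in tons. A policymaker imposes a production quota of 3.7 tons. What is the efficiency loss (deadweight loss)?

$66.60

Demand slope = (30.5 − 80)/(14 − 3) = −4.5, so p = 93.5 − 4.5q.
Supply slope = (74.1 − 43.85)/(14 − 3) = 2.75, so p = 35.6 + 2.75q.
Competitive equilibrium: 93.5 − 4.5q = 35.6 + 2.75q → q* = 7.9862, p* = 57.5621.
At q = 3.7: demand price = 93.5 − 4.5·3.7 = 76.85; supply price = 35.6 + 2.75·3.7 = 45.775.
Δq = 7.9862 − 3.7 = 4.2862; wedge = 76.85 − 45.775 = 31.075.
DWL = ½ × 4.2862 × 31.075 = $66.60.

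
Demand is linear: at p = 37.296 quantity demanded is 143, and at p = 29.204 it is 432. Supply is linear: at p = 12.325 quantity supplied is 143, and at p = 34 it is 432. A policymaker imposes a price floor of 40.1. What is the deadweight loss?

Demand slope = (29.204 − 37.296)/(432 − 143) = −0.028, so p = 41.3 − 0.028q.
Supply slope = (34 − 12.325)/(432 − 143) = 0.075, so p = 1.6 + 0.075q.
Competitive equilibrium: 41.3 − 0.028q = 1.6 + 0.075q → q* = 385.436893, p* = 30.507767.
At the floor p = 40.1, quantity demanded = (41.3 − 40.1)/0.028 = 42.857143.
Sellers' marginal cost at q' = 42.857143: 1.6 + 0.075·42.857143 = 4.814286.
Δq = 385.436893 − 42.857143 = 342.57975; wedge = 40.1 − 4.814286 = 35.285714.
The triangle = ½ × 342.57975 × 35.285714 = 6044.09.

6044.09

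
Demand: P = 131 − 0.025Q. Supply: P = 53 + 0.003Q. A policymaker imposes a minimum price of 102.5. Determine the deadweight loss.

37917.26

Competitive equilibrium: 131 − 0.025Q = 53 + 0.003Q → Q* = 2785.7143, P* = 61.3571.
At the floor P = 102.5, quantity demanded = (131 − 102.5)/0.025 = 1140.
Sellers' marginal cost at Q' = 1140: 53 + 0.003·1140 = 56.42.
ΔQ = 2785.7143 − 1140 = 1645.7143; wedge = 102.5 − 56.42 = 46.08.
Welfare loss = ½ × 1645.7143 × 46.08 = 37917.26.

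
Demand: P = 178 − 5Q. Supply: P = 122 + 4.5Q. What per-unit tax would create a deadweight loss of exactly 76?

Competitive equilibrium: 178 − 5Q = 122 + 4.5Q → Q* = 5.8947, P* = 148.5263.
A tax t gives ΔQ = t/9.5 and wedge t, so DWL = t²/19.
t²/19 = 76 → t² = 1444 → t = 38.

38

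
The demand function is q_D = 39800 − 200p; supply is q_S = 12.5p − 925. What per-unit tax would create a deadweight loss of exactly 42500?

85

In inverse form: demand p = 199 − 0.005q, supply p = 74 + 0.08q.
Competitive equilibrium: 199 − 0.005q = 74 + 0.08q → q* = 1470.5882, p* = 191.6471.
A tax t gives Δq = t/0.085 and wedge t, so DWL = t²/0.17.
t²/0.17 = 42500 → t² = 7225 → t = 85.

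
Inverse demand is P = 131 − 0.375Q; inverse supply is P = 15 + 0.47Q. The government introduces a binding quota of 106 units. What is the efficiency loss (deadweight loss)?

413.34

Competitive equilibrium: 131 − 0.375Q = 15 + 0.47Q → Q* = 137.2781, P* = 79.5207.
At Q = 106: demand price = 131 − 0.375·106 = 91.25; supply price = 15 + 0.47·106 = 64.82.
ΔQ = 137.2781 − 106 = 31.2781; wedge = 91.25 − 64.82 = 26.43.
Welfare loss = ½ × 31.2781 × 26.43 = 413.34.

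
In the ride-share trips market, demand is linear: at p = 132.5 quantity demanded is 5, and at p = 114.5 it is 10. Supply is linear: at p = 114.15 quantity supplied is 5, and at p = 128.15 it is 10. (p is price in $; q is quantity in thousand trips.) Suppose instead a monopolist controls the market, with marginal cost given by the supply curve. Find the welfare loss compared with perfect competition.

$25.67 thousand

Demand slope = (114.5 − 132.5)/(10 − 5) = −3.6, so p = 150.5 − 3.6q.
Supply slope = (128.15 − 114.15)/(10 − 5) = 2.8, so p = 100.15 + 2.8q.
Competitive equilibrium: 150.5 − 3.6q = 100.15 + 2.8q → q* = 7.8672, p* = 122.1781.
Marginal revenue: MR = 150.5 − 7.2q. Set MR = MC: 150.5 − 7.2q = 100.15 + 2.8q → q_m = 5.035.
Price p_m = 150.5 − 3.6·5.035 = 132.374; MC(q_m) = 100.15 + 2.8·5.035 = 114.248.
Competitive q* = 7.8672, so Δq = 2.8322; wedge = 132.374 − 114.248 = 18.126.
DWL = ½ × 2.8322 × 18.126 = $25.67 thousand.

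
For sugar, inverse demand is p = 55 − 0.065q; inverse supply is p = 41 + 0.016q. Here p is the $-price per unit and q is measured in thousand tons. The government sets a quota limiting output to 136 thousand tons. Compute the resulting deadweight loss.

Competitive equilibrium: 55 − 0.065q = 41 + 0.016q → q* = 172.8395, p* = 43.7654.
At q = 136: demand price = 55 − 0.065·136 = 46.16; supply price = 41 + 0.016·136 = 43.176.
Δq = 172.8395 − 136 = 36.8395; wedge = 46.16 − 43.176 = 2.984.
DWL = ½ × 36.8395 × 2.984 = $54.96 thousand.

$54.96 thousand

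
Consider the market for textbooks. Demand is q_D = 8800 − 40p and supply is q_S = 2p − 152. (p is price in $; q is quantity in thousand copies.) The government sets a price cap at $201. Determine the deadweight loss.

$154.82 thousand

In inverse form: demand p = 220 − 0.025q, supply p = 76 + 0.5q.
Competitive equilibrium: 220 − 0.025q = 76 + 0.5q → q* = 274.2857, p* = 213.1429.
At the ceiling p = 201, quantity supplied = (201 − 76)/0.5 = 250.
Willingness to pay at q' = 250: 220 − 0.025·250 = 213.75.
Δq = 274.2857 − 250 = 24.2857; wedge = 213.75 − 201 = 12.75.
The triangle = ½ × 24.2857 × 12.75 = $154.82 thousand.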